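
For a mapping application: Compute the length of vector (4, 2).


|u| = sqrt(4^2 + 2^2) = sqrt(20) = 4.4721

4.4721


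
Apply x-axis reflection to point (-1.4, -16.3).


Reflection over x-axis: (x,y) -> (x,-y)
(-1.4, -16.3) -> (-1.4, 16.3)

(-1.4, 16.3)


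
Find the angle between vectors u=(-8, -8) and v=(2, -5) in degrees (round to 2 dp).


u.v = 24, |u| = sqrt(128) = 11.3137, |v| = sqrt(29) = 5.3852
cos(theta) = u.v/(|u||v|) = 24/sqrt(3712) = 0.393919
theta = acos(0.393919) = 66.8 degrees

66.8 degrees


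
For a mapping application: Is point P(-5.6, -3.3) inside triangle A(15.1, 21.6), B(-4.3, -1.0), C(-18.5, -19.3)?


Cross products: AB x AP = 15.24, BC x BP = 8.87, CA x CP = 9.99
All same sign? yes

Yes, inside


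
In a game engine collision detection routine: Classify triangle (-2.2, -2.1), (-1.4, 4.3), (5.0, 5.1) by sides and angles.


Side lengths squared: AB^2=41.6, BC^2=41.6, CA^2=103.68
Sorted: [41.6, 41.6, 103.68]
By sides: Isosceles, By angles: Obtuse

Isosceles, Obtuse


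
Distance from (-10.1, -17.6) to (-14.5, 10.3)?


dx=-4.4, dy=27.9
d^2 = (-4.4)^2 + 27.9^2 = 797.77
d = sqrt(797.77) = 28.2448

28.2448


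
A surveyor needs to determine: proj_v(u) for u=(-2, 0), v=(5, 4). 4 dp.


u.v = -10, |v| = sqrt(41) = 6.4031
Scalar projection = u.v / |v| = -10 / sqrt(41) = -1.5617

-1.5617


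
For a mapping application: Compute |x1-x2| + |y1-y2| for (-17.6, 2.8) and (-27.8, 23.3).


|(-17.6)-(-27.8)| + |2.8-23.3| = 10.2 + 20.5 = 30.7

30.7


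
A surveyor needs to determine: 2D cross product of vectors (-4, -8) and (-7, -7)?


u x v = u_x*v_y - u_y*v_x = (-4)*(-7) - (-8)*(-7)
= 28 - 56 = -28

-28


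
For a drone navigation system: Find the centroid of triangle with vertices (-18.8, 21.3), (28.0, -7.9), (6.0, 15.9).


Centroid = ((x_A+x_B+x_C)/3, (y_A+y_B+y_C)/3)
= (((-18.8)+28+6)/3, (21.3+(-7.9)+15.9)/3)
= (5.0667, 9.7667)

(5.0667, 9.7667)


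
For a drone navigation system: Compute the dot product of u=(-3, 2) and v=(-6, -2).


u . v = u_x*v_x + u_y*v_y = (-3)*(-6) + 2*(-2)
= 18 + (-4) = 14

14


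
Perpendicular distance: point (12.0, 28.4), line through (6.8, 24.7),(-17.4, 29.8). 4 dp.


|cross product| = 116.06
|line direction| = sqrt(611.65) = 24.7316
Distance = 116.06/sqrt(611.65) = 4.6928

4.6928


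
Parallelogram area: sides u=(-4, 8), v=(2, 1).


|u x v| = |(-4)*1 - 8*2|
= |(-4) - 16| = 20

20


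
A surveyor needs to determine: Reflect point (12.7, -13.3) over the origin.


Reflection over origin: (x,y) -> (-x,-y)
(12.7, -13.3) -> (-12.7, 13.3)

(-12.7, 13.3)


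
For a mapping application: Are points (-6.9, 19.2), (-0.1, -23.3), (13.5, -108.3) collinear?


Cross product: ((-0.1)-(-6.9))*((-108.3)-19.2) - ((-23.3)-19.2)*(13.5-(-6.9))
= 0

Yes, collinear


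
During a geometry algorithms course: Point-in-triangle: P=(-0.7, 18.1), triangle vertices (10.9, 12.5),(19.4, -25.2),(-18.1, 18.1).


Cross products: AB x AP = -389.72, BC x BP = -753.42, CA x CP = 97.44
All same sign? no

No, outside


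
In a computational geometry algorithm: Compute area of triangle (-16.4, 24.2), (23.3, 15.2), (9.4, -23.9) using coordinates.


Area = |x_A(y_B-y_C) + x_B(y_C-y_A) + x_C(y_A-y_B)|/2
= |(-641.24) + (-1120.73) + 84.6|/2
= 1677.37/2 = 838.685

838.685


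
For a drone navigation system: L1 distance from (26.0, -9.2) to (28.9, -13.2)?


|26-28.9| + |(-9.2)-(-13.2)| = 2.9 + 4 = 6.9

6.9


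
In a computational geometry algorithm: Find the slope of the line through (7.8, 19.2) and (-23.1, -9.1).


slope = (y2-y1)/(x2-x1) = ((-9.1)-19.2)/((-23.1)-7.8) = (-28.3)/(-30.9) = 0.9159

0.9159


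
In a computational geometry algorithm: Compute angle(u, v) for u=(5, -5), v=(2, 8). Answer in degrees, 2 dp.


u.v = -30, |u| = sqrt(50) = 7.0711, |v| = sqrt(68) = 8.2462
cos(theta) = u.v/(|u||v|) = -30/sqrt(3400) = -0.514496
theta = acos(-0.514496) = 120.96 degrees

120.96 degrees


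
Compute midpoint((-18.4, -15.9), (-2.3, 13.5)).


M = (((-18.4)+(-2.3))/2, ((-15.9)+13.5)/2)
= (-10.35, -1.2)

(-10.35, -1.2)


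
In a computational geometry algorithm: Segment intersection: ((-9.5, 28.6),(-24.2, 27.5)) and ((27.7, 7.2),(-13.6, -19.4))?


Cross products: d1=-1873.34, d2=-2218.93, d3=355.5, d4=701.09
d1*d2 < 0 and d3*d4 < 0? no

No, they don't intersect


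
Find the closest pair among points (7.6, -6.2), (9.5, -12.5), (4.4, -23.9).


d(P0,P1) = 6.5803, d(P0,P2) = 17.9869, d(P1,P2) = 12.4888
Closest: P0 and P1

Closest pair: (7.6, -6.2) and (9.5, -12.5), distance = 6.5803


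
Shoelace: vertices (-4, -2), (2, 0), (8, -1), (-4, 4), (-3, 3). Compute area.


Shoelace sum: ((-4)*0 - 2*(-2)) + (2*(-1) - 8*0) + (8*4 - (-4)*(-1)) + ((-4)*3 - (-3)*4) + ((-3)*(-2) - (-4)*3)
= 48
Area = |48|/2 = 24

24


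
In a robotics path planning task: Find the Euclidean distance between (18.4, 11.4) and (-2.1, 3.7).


dx=-20.5, dy=-7.7
d^2 = (-20.5)^2 + (-7.7)^2 = 479.54
d = sqrt(479.54) = 21.8984

21.8984


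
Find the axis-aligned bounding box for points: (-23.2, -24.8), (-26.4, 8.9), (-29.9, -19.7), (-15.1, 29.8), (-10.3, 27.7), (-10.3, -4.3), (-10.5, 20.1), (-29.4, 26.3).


x range: [-29.9, -10.3]
y range: [-24.8, 29.8]
Bounding box: (-29.9,-24.8) to (-10.3,29.8)

(-29.9,-24.8) to (-10.3,29.8)


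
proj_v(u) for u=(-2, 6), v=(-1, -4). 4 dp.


u.v = -22, |v| = sqrt(17) = 4.1231
Scalar projection = u.v / |v| = -22 / sqrt(17) = -5.3358

-5.3358


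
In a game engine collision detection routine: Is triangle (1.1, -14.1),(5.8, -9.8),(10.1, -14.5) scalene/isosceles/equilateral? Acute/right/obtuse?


Side lengths squared: AB^2=40.58, BC^2=40.58, CA^2=81.16
Sorted: [40.58, 40.58, 81.16]
By sides: Isosceles, By angles: Right

Isosceles, Right


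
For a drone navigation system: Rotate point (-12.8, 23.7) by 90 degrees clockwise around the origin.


90° CW: (x,y) -> (y, -x)
(-12.8,23.7) -> (23.7, 12.8)

(23.7, 12.8)


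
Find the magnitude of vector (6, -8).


|u| = sqrt(6^2 + (-8)^2) = sqrt(100) = 10

10


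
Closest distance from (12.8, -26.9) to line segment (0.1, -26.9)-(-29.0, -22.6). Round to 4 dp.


Project P onto AB: t = 0 (clamped to [0,1])
Closest point on segment: (0.1, -26.9)
Distance: 12.7

12.7


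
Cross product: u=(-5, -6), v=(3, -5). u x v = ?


u x v = u_x*v_y - u_y*v_x = (-5)*(-5) - (-6)*3
= 25 - (-18) = 43

43


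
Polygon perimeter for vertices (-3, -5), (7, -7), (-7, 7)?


Sides: (-3, -5)->(7, -7): sqrt(104) = 10.198039, (7, -7)->(-7, 7): sqrt(392) = 19.79899, (-7, 7)->(-3, -5): sqrt(160) = 12.649111
Sum = 42.64614
Perimeter = 42.6461

42.6461


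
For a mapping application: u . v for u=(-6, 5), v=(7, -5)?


u . v = u_x*v_x + u_y*v_y = (-6)*7 + 5*(-5)
= (-42) + (-25) = -67

-67


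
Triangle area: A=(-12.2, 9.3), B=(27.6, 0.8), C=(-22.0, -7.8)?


Area = |x_A(y_B-y_C) + x_B(y_C-y_A) + x_C(y_A-y_B)|/2
= |(-104.92) + (-471.96) + (-187)|/2
= 763.88/2 = 381.94

381.94


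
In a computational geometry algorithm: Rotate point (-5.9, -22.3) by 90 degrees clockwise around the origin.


90° CW: (x,y) -> (y, -x)
(-5.9,-22.3) -> (-22.3, 5.9)

(-22.3, 5.9)


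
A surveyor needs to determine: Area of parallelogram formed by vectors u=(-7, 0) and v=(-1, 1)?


|u x v| = |(-7)*1 - 0*(-1)|
= |(-7) - 0| = 7

7


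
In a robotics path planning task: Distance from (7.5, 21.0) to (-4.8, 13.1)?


dx=-12.3, dy=-7.9
d^2 = (-12.3)^2 + (-7.9)^2 = 213.7
d = sqrt(213.7) = 14.6185

14.6185


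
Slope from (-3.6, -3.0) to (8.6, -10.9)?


slope = (y2-y1)/(x2-x1) = ((-10.9)-(-3))/(8.6-(-3.6)) = (-7.9)/12.2 = -0.6475

-0.6475


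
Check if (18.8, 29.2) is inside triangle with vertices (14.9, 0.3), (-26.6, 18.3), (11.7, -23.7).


Cross products: AB x AP = -1269.55, BC x BP = 2324.27, CA x CP = -1.12
All same sign? no

No, outside


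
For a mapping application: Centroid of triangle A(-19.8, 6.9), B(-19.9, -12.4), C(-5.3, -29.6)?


Centroid = ((x_A+x_B+x_C)/3, (y_A+y_B+y_C)/3)
= (((-19.8)+(-19.9)+(-5.3))/3, (6.9+(-12.4)+(-29.6))/3)
= (-15, -11.7)

(-15, -11.7)


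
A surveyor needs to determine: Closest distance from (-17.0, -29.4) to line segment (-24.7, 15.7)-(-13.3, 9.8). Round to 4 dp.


Project P onto AB: t = 1 (clamped to [0,1])
Closest point on segment: (-13.3, 9.8)
Distance: 39.3742

39.3742


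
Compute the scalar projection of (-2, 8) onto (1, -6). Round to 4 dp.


u.v = -50, |v| = sqrt(37) = 6.0828
Scalar projection = u.v / |v| = -50 / sqrt(37) = -8.2199

-8.2199


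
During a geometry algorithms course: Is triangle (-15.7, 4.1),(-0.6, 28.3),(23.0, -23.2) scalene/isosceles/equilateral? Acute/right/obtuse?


Side lengths squared: AB^2=813.65, BC^2=3209.21, CA^2=2242.98
Sorted: [813.65, 2242.98, 3209.21]
By sides: Scalene, By angles: Obtuse

Scalene, Obtuse


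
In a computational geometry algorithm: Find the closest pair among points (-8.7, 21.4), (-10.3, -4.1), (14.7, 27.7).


d(P0,P1) = 25.5501, d(P0,P2) = 24.2332, d(P1,P2) = 40.4505
Closest: P0 and P2

Closest pair: (-8.7, 21.4) and (14.7, 27.7), distance = 24.2332


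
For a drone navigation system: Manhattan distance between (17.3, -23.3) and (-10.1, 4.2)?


|17.3-(-10.1)| + |(-23.3)-4.2| = 27.4 + 27.5 = 54.9

54.9


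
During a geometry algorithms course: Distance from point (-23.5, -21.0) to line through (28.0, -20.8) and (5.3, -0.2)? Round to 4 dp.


|cross product| = 1065.44
|line direction| = sqrt(939.65) = 30.6537
Distance = 1065.44/sqrt(939.65) = 34.7573

34.7573


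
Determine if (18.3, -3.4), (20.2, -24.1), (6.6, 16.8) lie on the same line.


Cross product: (20.2-18.3)*(16.8-(-3.4)) - ((-24.1)-(-3.4))*(6.6-18.3)
= -203.81

No, not collinear


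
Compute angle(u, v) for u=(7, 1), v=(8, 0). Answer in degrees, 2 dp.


u.v = 56, |u| = sqrt(50) = 7.0711, |v| = sqrt(64) = 8
cos(theta) = u.v/(|u||v|) = 56/sqrt(3200) = 0.989949
theta = acos(0.989949) = 8.13 degrees

8.13 degrees


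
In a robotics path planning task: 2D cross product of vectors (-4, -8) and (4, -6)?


u x v = u_x*v_y - u_y*v_x = (-4)*(-6) - (-8)*4
= 24 - (-32) = 56

56


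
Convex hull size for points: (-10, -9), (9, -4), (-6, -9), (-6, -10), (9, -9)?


Convex hull vertices (CCW): (-10, -9), (-6, -10), (9, -9), (9, -4)
Count = 4

4


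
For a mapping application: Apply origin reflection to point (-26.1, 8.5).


Reflection over origin: (x,y) -> (-x,-y)
(-26.1, 8.5) -> (26.1, -8.5)

(26.1, -8.5)


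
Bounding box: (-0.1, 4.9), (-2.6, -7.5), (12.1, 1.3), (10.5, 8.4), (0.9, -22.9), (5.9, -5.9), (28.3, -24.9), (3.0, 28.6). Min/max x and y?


x range: [-2.6, 28.3]
y range: [-24.9, 28.6]
Bounding box: (-2.6,-24.9) to (28.3,28.6)

(-2.6,-24.9) to (28.3,28.6)


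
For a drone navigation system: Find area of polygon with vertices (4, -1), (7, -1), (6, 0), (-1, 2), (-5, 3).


Shoelace sum: (4*(-1) - 7*(-1)) + (7*0 - 6*(-1)) + (6*2 - (-1)*0) + ((-1)*3 - (-5)*2) + ((-5)*(-1) - 4*3)
= 21
Area = |21|/2 = 10.5

10.5


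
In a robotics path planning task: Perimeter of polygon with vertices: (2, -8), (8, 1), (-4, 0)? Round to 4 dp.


Sides: (2, -8)->(8, 1): sqrt(117) = 10.816654, (8, 1)->(-4, 0): sqrt(145) = 12.041595, (-4, 0)->(2, -8): sqrt(100) = 10
Sum = 32.858249
Perimeter = 32.8582

32.8582


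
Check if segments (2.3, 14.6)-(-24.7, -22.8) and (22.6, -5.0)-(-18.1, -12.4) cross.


Cross products: d1=-947.94, d2=374.44, d3=1288.42, d4=-33.96
d1*d2 < 0 and d3*d4 < 0? yes

Yes, they intersect


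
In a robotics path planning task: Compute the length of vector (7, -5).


|u| = sqrt(7^2 + (-5)^2) = sqrt(74) = 8.6023

8.6023


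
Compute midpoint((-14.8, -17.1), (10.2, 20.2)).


M = (((-14.8)+10.2)/2, ((-17.1)+20.2)/2)
= (-2.3, 1.55)

(-2.3, 1.55)


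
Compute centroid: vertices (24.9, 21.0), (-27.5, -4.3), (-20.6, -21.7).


Centroid = ((x_A+x_B+x_C)/3, (y_A+y_B+y_C)/3)
= ((24.9+(-27.5)+(-20.6))/3, (21+(-4.3)+(-21.7))/3)
= (-7.7333, -1.6667)

(-7.7333, -1.6667)


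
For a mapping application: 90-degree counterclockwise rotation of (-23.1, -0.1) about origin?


90° CCW: (x,y) -> (-y, x)
(-23.1,-0.1) -> (0.1, -23.1)

(0.1, -23.1)


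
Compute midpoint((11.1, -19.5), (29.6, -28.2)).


M = ((11.1+29.6)/2, ((-19.5)+(-28.2))/2)
= (20.35, -23.85)

(20.35, -23.85)


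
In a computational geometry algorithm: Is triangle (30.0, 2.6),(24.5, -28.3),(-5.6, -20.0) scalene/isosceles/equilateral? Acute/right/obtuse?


Side lengths squared: AB^2=985.06, BC^2=974.9, CA^2=1778.12
Sorted: [974.9, 985.06, 1778.12]
By sides: Scalene, By angles: Acute

Scalene, Acute


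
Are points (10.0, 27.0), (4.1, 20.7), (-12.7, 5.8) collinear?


Cross product: (4.1-10)*(5.8-27) - (20.7-27)*((-12.7)-10)
= -17.93

No, not collinear


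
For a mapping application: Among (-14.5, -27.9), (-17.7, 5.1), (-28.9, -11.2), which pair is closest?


d(P0,P1) = 33.1548, d(P0,P2) = 22.0511, d(P1,P2) = 19.777
Closest: P1 and P2

Closest pair: (-17.7, 5.1) and (-28.9, -11.2), distance = 19.777


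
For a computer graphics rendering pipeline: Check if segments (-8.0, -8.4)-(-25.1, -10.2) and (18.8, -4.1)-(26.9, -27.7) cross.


Cross products: d1=-667.31, d2=-1085.45, d3=-25.29, d4=392.85
d1*d2 < 0 and d3*d4 < 0? no

No, they don't intersect


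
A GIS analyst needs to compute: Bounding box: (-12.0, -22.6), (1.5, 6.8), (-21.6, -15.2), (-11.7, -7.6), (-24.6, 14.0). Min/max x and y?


x range: [-24.6, 1.5]
y range: [-22.6, 14]
Bounding box: (-24.6,-22.6) to (1.5,14)

(-24.6,-22.6) to (1.5,14)


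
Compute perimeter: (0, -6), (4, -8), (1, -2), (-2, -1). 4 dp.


Sides: (0, -6)->(4, -8): sqrt(20) = 4.472136, (4, -8)->(1, -2): sqrt(45) = 6.708204, (1, -2)->(-2, -1): sqrt(10) = 3.162278, (-2, -1)->(0, -6): sqrt(29) = 5.385165
Sum = 19.727783
Perimeter = 19.7278

19.7278


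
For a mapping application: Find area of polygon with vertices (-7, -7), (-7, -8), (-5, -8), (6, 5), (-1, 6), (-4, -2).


Shoelace sum: ((-7)*(-8) - (-7)*(-7)) + ((-7)*(-8) - (-5)*(-8)) + ((-5)*5 - 6*(-8)) + (6*6 - (-1)*5) + ((-1)*(-2) - (-4)*6) + ((-4)*(-7) - (-7)*(-2))
= 127
Area = |127|/2 = 63.5

63.5


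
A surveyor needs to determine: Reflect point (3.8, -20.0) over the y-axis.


Reflection over y-axis: (x,y) -> (-x,y)
(3.8, -20) -> (-3.8, -20)

(-3.8, -20)


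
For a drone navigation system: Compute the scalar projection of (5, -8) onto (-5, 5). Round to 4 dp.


u.v = -65, |v| = sqrt(50) = 7.0711
Scalar projection = u.v / |v| = -65 / sqrt(50) = -9.1924

-9.1924


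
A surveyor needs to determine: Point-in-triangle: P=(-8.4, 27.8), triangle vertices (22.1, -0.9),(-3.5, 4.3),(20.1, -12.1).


Cross products: AB x AP = -576.12, BC x BP = 474.24, CA x CP = 399
All same sign? no

No, outside


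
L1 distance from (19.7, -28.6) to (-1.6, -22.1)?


|19.7-(-1.6)| + |(-28.6)-(-22.1)| = 21.3 + 6.5 = 27.8

27.8


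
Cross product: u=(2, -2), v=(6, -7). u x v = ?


u x v = u_x*v_y - u_y*v_x = 2*(-7) - (-2)*6
= (-14) - (-12) = -2

-2


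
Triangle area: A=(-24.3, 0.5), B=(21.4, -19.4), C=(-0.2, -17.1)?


Area = |x_A(y_B-y_C) + x_B(y_C-y_A) + x_C(y_A-y_B)|/2
= |55.89 + (-376.64) + (-3.98)|/2
= 324.73/2 = 162.365

162.365


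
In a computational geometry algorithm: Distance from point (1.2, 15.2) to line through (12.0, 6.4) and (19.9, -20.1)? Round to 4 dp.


|cross product| = 216.68
|line direction| = sqrt(764.66) = 27.6525
Distance = 216.68/sqrt(764.66) = 7.8358

7.8358


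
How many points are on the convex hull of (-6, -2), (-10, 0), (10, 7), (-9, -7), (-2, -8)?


Convex hull vertices (CCW): (-10, 0), (-9, -7), (-2, -8), (10, 7)
Count = 4

4


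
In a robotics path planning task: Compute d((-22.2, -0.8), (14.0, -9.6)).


dx=36.2, dy=-8.8
d^2 = 36.2^2 + (-8.8)^2 = 1387.88
d = sqrt(1387.88) = 37.2543

37.2543


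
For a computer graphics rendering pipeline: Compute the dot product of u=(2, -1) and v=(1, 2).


u . v = u_x*v_x + u_y*v_y = 2*1 + (-1)*2
= 2 + (-2) = 0

0


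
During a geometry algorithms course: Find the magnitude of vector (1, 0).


|u| = sqrt(1^2 + 0^2) = sqrt(1) = 1

1


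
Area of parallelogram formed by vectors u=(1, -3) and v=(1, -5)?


|u x v| = |1*(-5) - (-3)*1|
= |(-5) - (-3)| = 2

2


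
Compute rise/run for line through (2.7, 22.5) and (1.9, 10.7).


slope = (y2-y1)/(x2-x1) = (10.7-22.5)/(1.9-2.7) = (-11.8)/(-0.8) = 14.75

14.75


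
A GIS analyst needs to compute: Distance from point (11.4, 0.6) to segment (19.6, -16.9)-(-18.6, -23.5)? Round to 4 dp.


Project P onto AB: t = 0.1316 (clamped to [0,1])
Closest point on segment: (14.5736, -17.7684)
Distance: 18.6406

18.6406


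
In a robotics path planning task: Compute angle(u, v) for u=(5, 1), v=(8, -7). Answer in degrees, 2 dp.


u.v = 33, |u| = sqrt(26) = 5.099, |v| = sqrt(113) = 10.6301
cos(theta) = u.v/(|u||v|) = 33/sqrt(2938) = 0.608819
theta = acos(0.608819) = 52.5 degrees

52.5 degrees


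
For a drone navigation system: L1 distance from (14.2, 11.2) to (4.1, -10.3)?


|14.2-4.1| + |11.2-(-10.3)| = 10.1 + 21.5 = 31.6

31.6


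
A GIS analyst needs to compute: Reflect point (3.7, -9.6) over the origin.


Reflection over origin: (x,y) -> (-x,-y)
(3.7, -9.6) -> (-3.7, 9.6)

(-3.7, 9.6)


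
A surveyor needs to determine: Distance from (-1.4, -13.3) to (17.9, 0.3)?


dx=19.3, dy=13.6
d^2 = 19.3^2 + 13.6^2 = 557.45
d = sqrt(557.45) = 23.6104

23.6104


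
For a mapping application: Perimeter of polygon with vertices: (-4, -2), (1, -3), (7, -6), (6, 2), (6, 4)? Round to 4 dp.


Sides: (-4, -2)->(1, -3): sqrt(26) = 5.09902, (1, -3)->(7, -6): sqrt(45) = 6.708204, (7, -6)->(6, 2): sqrt(65) = 8.062258, (6, 2)->(6, 4): sqrt(4) = 2, (6, 4)->(-4, -2): sqrt(136) = 11.661904
Sum = 33.531386
Perimeter = 33.5314

33.5314


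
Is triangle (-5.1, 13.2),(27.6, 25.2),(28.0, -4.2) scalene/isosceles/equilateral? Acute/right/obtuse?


Side lengths squared: AB^2=1213.29, BC^2=864.52, CA^2=1398.37
Sorted: [864.52, 1213.29, 1398.37]
By sides: Scalene, By angles: Acute

Scalene, Acute


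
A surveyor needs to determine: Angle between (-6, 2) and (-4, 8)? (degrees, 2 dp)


u.v = 40, |u| = sqrt(40) = 6.3246, |v| = sqrt(80) = 8.9443
cos(theta) = u.v/(|u||v|) = 40/sqrt(3200) = 0.707107
theta = acos(0.707107) = 45 degrees

45 degrees


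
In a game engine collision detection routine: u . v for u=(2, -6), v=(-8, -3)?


u . v = u_x*v_x + u_y*v_y = 2*(-8) + (-6)*(-3)
= (-16) + 18 = 2

2


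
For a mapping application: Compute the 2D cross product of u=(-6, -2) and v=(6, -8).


u x v = u_x*v_y - u_y*v_x = (-6)*(-8) - (-2)*6
= 48 - (-12) = 60

60


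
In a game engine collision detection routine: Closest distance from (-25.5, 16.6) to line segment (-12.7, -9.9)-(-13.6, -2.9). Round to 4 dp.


Project P onto AB: t = 1 (clamped to [0,1])
Closest point on segment: (-13.6, -2.9)
Distance: 22.8443

22.8443


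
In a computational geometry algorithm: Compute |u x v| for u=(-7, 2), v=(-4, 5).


|u x v| = |(-7)*5 - 2*(-4)|
= |(-35) - (-8)| = 27

27


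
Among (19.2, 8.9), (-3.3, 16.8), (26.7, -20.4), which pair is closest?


d(P0,P1) = 23.8466, d(P0,P2) = 30.2447, d(P1,P2) = 47.7895
Closest: P0 and P1

Closest pair: (19.2, 8.9) and (-3.3, 16.8), distance = 23.8466


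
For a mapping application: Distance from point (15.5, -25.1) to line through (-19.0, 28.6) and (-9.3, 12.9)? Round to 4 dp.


|cross product| = 20.76
|line direction| = sqrt(340.58) = 18.4548
Distance = 20.76/sqrt(340.58) = 1.1249

1.1249


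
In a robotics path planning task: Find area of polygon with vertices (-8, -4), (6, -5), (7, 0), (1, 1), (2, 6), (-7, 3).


Shoelace sum: ((-8)*(-5) - 6*(-4)) + (6*0 - 7*(-5)) + (7*1 - 1*0) + (1*6 - 2*1) + (2*3 - (-7)*6) + ((-7)*(-4) - (-8)*3)
= 210
Area = |210|/2 = 105

105


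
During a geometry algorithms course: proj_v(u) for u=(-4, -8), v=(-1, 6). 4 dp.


u.v = -44, |v| = sqrt(37) = 6.0828
Scalar projection = u.v / |v| = -44 / sqrt(37) = -7.2336

-7.2336


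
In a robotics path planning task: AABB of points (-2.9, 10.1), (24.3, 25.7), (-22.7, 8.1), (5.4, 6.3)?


x range: [-22.7, 24.3]
y range: [6.3, 25.7]
Bounding box: (-22.7,6.3) to (24.3,25.7)

(-22.7,6.3) to (24.3,25.7)


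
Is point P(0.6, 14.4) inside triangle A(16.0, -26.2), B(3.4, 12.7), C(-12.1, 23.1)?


Cross products: AB x AP = 87.5, BC x BP = 2.77, CA x CP = 381.64
All same sign? yes

Yes, inside


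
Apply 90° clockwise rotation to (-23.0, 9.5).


90° CW: (x,y) -> (y, -x)
(-23,9.5) -> (9.5, 23)

(9.5, 23)


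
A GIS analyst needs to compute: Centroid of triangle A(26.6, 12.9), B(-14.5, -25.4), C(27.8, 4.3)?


Centroid = ((x_A+x_B+x_C)/3, (y_A+y_B+y_C)/3)
= ((26.6+(-14.5)+27.8)/3, (12.9+(-25.4)+4.3)/3)
= (13.3, -2.7333)

(13.3, -2.7333)


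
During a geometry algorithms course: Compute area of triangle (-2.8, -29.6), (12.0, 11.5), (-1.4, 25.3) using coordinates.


Area = |x_A(y_B-y_C) + x_B(y_C-y_A) + x_C(y_A-y_B)|/2
= |38.64 + 658.8 + 57.54|/2
= 754.98/2 = 377.49

377.49


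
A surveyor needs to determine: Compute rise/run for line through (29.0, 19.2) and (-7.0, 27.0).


slope = (y2-y1)/(x2-x1) = (27-19.2)/((-7)-29) = 7.8/(-36) = -0.2167

-0.2167


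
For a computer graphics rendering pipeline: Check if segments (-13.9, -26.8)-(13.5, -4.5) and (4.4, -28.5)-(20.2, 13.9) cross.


Cross products: d1=802.78, d2=-6.64, d3=-454.67, d4=354.75
d1*d2 < 0 and d3*d4 < 0? yes

Yes, they intersect


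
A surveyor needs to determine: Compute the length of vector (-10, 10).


|u| = sqrt((-10)^2 + 10^2) = sqrt(200) = 14.1421

14.1421


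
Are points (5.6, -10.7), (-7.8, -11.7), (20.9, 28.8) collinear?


Cross product: ((-7.8)-5.6)*(28.8-(-10.7)) - ((-11.7)-(-10.7))*(20.9-5.6)
= -514

No, not collinear


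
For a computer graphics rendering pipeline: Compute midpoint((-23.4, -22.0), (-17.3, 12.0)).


M = (((-23.4)+(-17.3))/2, ((-22)+12)/2)
= (-20.35, -5)

(-20.35, -5)


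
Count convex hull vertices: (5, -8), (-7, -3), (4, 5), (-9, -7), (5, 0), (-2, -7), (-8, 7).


Convex hull vertices (CCW): (-9, -7), (5, -8), (5, 0), (4, 5), (-8, 7)
Count = 5

5


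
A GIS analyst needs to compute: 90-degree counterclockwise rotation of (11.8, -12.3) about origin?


90° CCW: (x,y) -> (-y, x)
(11.8,-12.3) -> (12.3, 11.8)

(12.3, 11.8)


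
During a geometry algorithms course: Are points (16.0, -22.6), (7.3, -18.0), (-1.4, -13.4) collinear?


Cross product: (7.3-16)*((-13.4)-(-22.6)) - ((-18)-(-22.6))*((-1.4)-16)
= 0

Yes, collinear


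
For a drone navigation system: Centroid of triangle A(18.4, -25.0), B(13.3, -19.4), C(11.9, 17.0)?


Centroid = ((x_A+x_B+x_C)/3, (y_A+y_B+y_C)/3)
= ((18.4+13.3+11.9)/3, ((-25)+(-19.4)+17)/3)
= (14.5333, -9.1333)

(14.5333, -9.1333)


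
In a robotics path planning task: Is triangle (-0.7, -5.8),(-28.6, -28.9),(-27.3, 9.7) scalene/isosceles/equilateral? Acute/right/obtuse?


Side lengths squared: AB^2=1312.02, BC^2=1491.65, CA^2=947.81
Sorted: [947.81, 1312.02, 1491.65]
By sides: Scalene, By angles: Acute

Scalene, Acute


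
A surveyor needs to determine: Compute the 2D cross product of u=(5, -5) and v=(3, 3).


u x v = u_x*v_y - u_y*v_x = 5*3 - (-5)*3
= 15 - (-15) = 30

30


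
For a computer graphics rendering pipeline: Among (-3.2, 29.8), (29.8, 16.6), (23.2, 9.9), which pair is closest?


d(P0,P1) = 35.5421, d(P0,P2) = 33.0601, d(P1,P2) = 9.4048
Closest: P1 and P2

Closest pair: (29.8, 16.6) and (23.2, 9.9), distance = 9.4048


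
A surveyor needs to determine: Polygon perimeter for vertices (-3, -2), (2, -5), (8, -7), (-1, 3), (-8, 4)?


Sides: (-3, -2)->(2, -5): sqrt(34) = 5.830952, (2, -5)->(8, -7): sqrt(40) = 6.324555, (8, -7)->(-1, 3): sqrt(181) = 13.453624, (-1, 3)->(-8, 4): sqrt(50) = 7.071068, (-8, 4)->(-3, -2): sqrt(61) = 7.81025
Sum = 40.490449
Perimeter = 40.4904

40.4904


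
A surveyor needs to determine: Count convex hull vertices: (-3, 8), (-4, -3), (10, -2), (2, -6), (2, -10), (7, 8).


Convex hull vertices (CCW): (-4, -3), (2, -10), (10, -2), (7, 8), (-3, 8)
Count = 5

5


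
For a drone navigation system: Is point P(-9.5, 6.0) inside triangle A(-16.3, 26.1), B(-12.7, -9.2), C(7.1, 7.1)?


Cross products: AB x AP = 167.68, BC x BP = 248.8, CA x CP = 341.14
All same sign? yes

Yes, inside


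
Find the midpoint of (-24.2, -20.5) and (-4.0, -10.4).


M = (((-24.2)+(-4))/2, ((-20.5)+(-10.4))/2)
= (-14.1, -15.45)

(-14.1, -15.45)


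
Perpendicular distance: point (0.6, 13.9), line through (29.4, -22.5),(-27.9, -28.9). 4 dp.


|cross product| = 2270.04
|line direction| = sqrt(3324.25) = 57.6563
Distance = 2270.04/sqrt(3324.25) = 39.3719

39.3719


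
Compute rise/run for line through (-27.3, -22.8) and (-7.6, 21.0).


slope = (y2-y1)/(x2-x1) = (21-(-22.8))/((-7.6)-(-27.3)) = 43.8/19.7 = 2.2234

2.2234


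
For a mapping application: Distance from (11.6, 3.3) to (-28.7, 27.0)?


dx=-40.3, dy=23.7
d^2 = (-40.3)^2 + 23.7^2 = 2185.78
d = sqrt(2185.78) = 46.7523

46.7523


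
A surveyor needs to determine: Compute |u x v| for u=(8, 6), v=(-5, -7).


|u x v| = |8*(-7) - 6*(-5)|
= |(-56) - (-30)| = 26

26


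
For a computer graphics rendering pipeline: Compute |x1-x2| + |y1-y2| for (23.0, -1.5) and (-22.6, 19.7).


|23-(-22.6)| + |(-1.5)-19.7| = 45.6 + 21.2 = 66.8

66.8


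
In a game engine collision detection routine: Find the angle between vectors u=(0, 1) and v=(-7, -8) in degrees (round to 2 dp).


u.v = -8, |u| = sqrt(1) = 1, |v| = sqrt(113) = 10.6301
cos(theta) = u.v/(|u||v|) = -8/sqrt(113) = -0.752577
theta = acos(-0.752577) = 138.81 degrees

138.81 degrees


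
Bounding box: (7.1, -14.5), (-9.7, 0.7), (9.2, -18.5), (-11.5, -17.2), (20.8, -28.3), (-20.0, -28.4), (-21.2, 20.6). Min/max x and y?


x range: [-21.2, 20.8]
y range: [-28.4, 20.6]
Bounding box: (-21.2,-28.4) to (20.8,20.6)

(-21.2,-28.4) to (20.8,20.6)


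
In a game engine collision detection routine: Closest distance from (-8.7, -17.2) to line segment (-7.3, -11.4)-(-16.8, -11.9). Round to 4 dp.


Project P onto AB: t = 0.179 (clamped to [0,1])
Closest point on segment: (-9.0006, -11.4895)
Distance: 5.7184

5.7184


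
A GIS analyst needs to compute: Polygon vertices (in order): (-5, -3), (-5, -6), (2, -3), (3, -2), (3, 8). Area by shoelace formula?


Shoelace sum: ((-5)*(-6) - (-5)*(-3)) + ((-5)*(-3) - 2*(-6)) + (2*(-2) - 3*(-3)) + (3*8 - 3*(-2)) + (3*(-3) - (-5)*8)
= 108
Area = |108|/2 = 54

54


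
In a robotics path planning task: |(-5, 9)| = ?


|u| = sqrt((-5)^2 + 9^2) = sqrt(106) = 10.2956

10.2956


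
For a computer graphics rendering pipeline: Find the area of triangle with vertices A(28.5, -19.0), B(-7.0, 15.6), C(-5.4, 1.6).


Area = |x_A(y_B-y_C) + x_B(y_C-y_A) + x_C(y_A-y_B)|/2
= |399 + (-144.2) + 186.84|/2
= 441.64/2 = 220.82

220.82


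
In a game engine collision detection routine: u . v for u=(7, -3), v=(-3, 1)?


u . v = u_x*v_x + u_y*v_y = 7*(-3) + (-3)*1
= (-21) + (-3) = -24

-24


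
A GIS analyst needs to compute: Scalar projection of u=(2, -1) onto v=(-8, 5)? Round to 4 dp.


u.v = -21, |v| = sqrt(89) = 9.434
Scalar projection = u.v / |v| = -21 / sqrt(89) = -2.226

-2.226


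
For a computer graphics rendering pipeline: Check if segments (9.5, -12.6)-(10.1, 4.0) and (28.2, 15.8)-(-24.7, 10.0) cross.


Cross products: d1=1393.9, d2=519.24, d3=-293.38, d4=581.28
d1*d2 < 0 and d3*d4 < 0? no

No, they don't intersect


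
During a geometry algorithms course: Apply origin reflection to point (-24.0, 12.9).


Reflection over origin: (x,y) -> (-x,-y)
(-24, 12.9) -> (24, -12.9)

(24, -12.9)


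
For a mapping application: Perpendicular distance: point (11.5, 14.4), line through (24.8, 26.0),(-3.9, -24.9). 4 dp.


|cross product| = 344.05
|line direction| = sqrt(3414.5) = 58.4337
Distance = 344.05/sqrt(3414.5) = 5.8879

5.8879


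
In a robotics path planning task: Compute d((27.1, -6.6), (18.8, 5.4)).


dx=-8.3, dy=12
d^2 = (-8.3)^2 + 12^2 = 212.89
d = sqrt(212.89) = 14.5908

14.5908


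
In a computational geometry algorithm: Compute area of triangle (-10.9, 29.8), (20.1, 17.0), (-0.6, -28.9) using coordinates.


Area = |x_A(y_B-y_C) + x_B(y_C-y_A) + x_C(y_A-y_B)|/2
= |(-500.31) + (-1179.87) + (-7.68)|/2
= 1687.86/2 = 843.93

843.93


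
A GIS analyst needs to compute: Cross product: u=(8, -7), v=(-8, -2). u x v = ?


u x v = u_x*v_y - u_y*v_x = 8*(-2) - (-7)*(-8)
= (-16) - 56 = -72

-72


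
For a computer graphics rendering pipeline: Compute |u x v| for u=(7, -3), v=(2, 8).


|u x v| = |7*8 - (-3)*2|
= |56 - (-6)| = 62

62


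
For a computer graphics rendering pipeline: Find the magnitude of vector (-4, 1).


|u| = sqrt((-4)^2 + 1^2) = sqrt(17) = 4.1231

4.1231


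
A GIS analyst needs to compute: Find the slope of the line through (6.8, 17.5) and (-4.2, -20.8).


slope = (y2-y1)/(x2-x1) = ((-20.8)-17.5)/((-4.2)-6.8) = (-38.3)/(-11) = 3.4818

3.4818


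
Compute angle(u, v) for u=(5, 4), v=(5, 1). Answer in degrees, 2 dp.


u.v = 29, |u| = sqrt(41) = 6.4031, |v| = sqrt(26) = 5.099
cos(theta) = u.v/(|u||v|) = 29/sqrt(1066) = 0.888218
theta = acos(0.888218) = 27.35 degrees

27.35 degrees


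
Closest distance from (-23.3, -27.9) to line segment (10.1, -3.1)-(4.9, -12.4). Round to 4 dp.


Project P onto AB: t = 1 (clamped to [0,1])
Closest point on segment: (4.9, -12.4)
Distance: 32.179

32.179


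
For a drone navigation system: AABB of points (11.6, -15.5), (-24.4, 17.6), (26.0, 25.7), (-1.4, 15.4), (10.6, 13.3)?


x range: [-24.4, 26]
y range: [-15.5, 25.7]
Bounding box: (-24.4,-15.5) to (26,25.7)

(-24.4,-15.5) to (26,25.7)


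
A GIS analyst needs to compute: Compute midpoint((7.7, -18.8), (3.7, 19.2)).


M = ((7.7+3.7)/2, ((-18.8)+19.2)/2)
= (5.7, 0.2)

(5.7, 0.2)


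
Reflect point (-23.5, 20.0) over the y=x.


Reflection over y=x: (x,y) -> (y,x)
(-23.5, 20) -> (20, -23.5)

(20, -23.5)


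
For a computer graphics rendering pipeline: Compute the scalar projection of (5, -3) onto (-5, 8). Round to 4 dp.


u.v = -49, |v| = sqrt(89) = 9.434
Scalar projection = u.v / |v| = -49 / sqrt(89) = -5.194

-5.194


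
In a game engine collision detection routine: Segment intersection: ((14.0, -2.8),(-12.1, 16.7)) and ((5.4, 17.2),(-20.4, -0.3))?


Cross products: d1=666.5, d2=-293.35, d3=-354.3, d4=605.55
d1*d2 < 0 and d3*d4 < 0? yes

Yes, they intersect


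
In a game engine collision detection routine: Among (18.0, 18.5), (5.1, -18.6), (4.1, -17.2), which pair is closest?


d(P0,P1) = 39.2787, d(P0,P2) = 38.3106, d(P1,P2) = 1.7205
Closest: P1 and P2

Closest pair: (5.1, -18.6) and (4.1, -17.2), distance = 1.7205


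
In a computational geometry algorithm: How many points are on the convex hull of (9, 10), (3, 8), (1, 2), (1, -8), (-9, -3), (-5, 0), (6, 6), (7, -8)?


Convex hull vertices (CCW): (-9, -3), (1, -8), (7, -8), (9, 10), (3, 8)
Count = 5

5


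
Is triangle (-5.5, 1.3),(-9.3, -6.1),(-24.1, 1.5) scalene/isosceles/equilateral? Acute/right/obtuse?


Side lengths squared: AB^2=69.2, BC^2=276.8, CA^2=346
Sorted: [69.2, 276.8, 346]
By sides: Scalene, By angles: Right

Scalene, Right


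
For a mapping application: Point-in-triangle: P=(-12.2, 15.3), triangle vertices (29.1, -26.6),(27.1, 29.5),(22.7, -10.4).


Cross products: AB x AP = 2233.13, BC x BP = -1505.59, CA x CP = -400.9
All same sign? no

No, outside


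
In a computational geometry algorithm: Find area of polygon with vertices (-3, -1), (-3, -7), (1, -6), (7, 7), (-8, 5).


Shoelace sum: ((-3)*(-7) - (-3)*(-1)) + ((-3)*(-6) - 1*(-7)) + (1*7 - 7*(-6)) + (7*5 - (-8)*7) + ((-8)*(-1) - (-3)*5)
= 206
Area = |206|/2 = 103

103


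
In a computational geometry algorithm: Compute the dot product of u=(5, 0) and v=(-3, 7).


u . v = u_x*v_x + u_y*v_y = 5*(-3) + 0*7
= (-15) + 0 = -15

-15


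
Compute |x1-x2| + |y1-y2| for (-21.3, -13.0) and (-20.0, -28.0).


|(-21.3)-(-20)| + |(-13)-(-28)| = 1.3 + 15 = 16.3

16.3


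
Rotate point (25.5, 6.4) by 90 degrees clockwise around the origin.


90° CW: (x,y) -> (y, -x)
(25.5,6.4) -> (6.4, -25.5)

(6.4, -25.5)


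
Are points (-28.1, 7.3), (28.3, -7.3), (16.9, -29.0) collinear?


Cross product: (28.3-(-28.1))*((-29)-7.3) - ((-7.3)-7.3)*(16.9-(-28.1))
= -1390.32

No, not collinear


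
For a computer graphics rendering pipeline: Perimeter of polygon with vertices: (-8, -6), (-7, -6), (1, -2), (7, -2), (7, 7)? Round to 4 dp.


Sides: (-8, -6)->(-7, -6): sqrt(1) = 1, (-7, -6)->(1, -2): sqrt(80) = 8.944272, (1, -2)->(7, -2): sqrt(36) = 6, (7, -2)->(7, 7): sqrt(81) = 9, (7, 7)->(-8, -6): sqrt(394) = 19.849433
Sum = 44.793705
Perimeter = 44.7937

44.7937


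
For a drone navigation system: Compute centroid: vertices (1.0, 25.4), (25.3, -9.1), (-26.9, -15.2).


Centroid = ((x_A+x_B+x_C)/3, (y_A+y_B+y_C)/3)
= ((1+25.3+(-26.9))/3, (25.4+(-9.1)+(-15.2))/3)
= (-0.2, 0.3667)

(-0.2, 0.3667)


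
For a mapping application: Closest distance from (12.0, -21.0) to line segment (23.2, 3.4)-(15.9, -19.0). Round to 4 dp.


Project P onto AB: t = 1 (clamped to [0,1])
Closest point on segment: (15.9, -19)
Distance: 4.3829

4.3829


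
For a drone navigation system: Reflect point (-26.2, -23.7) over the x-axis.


Reflection over x-axis: (x,y) -> (x,-y)
(-26.2, -23.7) -> (-26.2, 23.7)

(-26.2, 23.7)


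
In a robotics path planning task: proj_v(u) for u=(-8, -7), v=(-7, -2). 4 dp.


u.v = 70, |v| = sqrt(53) = 7.2801
Scalar projection = u.v / |v| = 70 / sqrt(53) = 9.6152

9.6152


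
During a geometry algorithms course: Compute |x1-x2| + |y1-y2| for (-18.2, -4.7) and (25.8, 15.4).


|(-18.2)-25.8| + |(-4.7)-15.4| = 44 + 20.1 = 64.1

64.1


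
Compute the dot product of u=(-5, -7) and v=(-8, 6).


u . v = u_x*v_x + u_y*v_y = (-5)*(-8) + (-7)*6
= 40 + (-42) = -2

-2


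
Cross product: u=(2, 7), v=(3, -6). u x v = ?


u x v = u_x*v_y - u_y*v_x = 2*(-6) - 7*3
= (-12) - 21 = -33

-33


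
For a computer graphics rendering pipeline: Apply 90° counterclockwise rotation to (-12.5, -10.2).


90° CCW: (x,y) -> (-y, x)
(-12.5,-10.2) -> (10.2, -12.5)

(10.2, -12.5)


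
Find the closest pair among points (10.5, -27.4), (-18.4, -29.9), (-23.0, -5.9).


d(P0,P1) = 29.0079, d(P0,P2) = 39.8058, d(P1,P2) = 24.4369
Closest: P1 and P2

Closest pair: (-18.4, -29.9) and (-23.0, -5.9), distance = 24.4369


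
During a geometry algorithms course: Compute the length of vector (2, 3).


|u| = sqrt(2^2 + 3^2) = sqrt(13) = 3.6056

3.6056


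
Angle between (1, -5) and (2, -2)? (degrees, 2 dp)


u.v = 12, |u| = sqrt(26) = 5.099, |v| = sqrt(8) = 2.8284
cos(theta) = u.v/(|u||v|) = 12/sqrt(208) = 0.83205
theta = acos(0.83205) = 33.69 degrees

33.69 degrees


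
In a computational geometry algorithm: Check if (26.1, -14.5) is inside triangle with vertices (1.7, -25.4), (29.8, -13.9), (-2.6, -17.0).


Cross products: AB x AP = 25.69, BC x BP = 7.97, CA x CP = 251.83
All same sign? yes

Yes, inside


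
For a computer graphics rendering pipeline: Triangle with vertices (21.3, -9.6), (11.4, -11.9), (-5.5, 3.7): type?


Side lengths squared: AB^2=103.3, BC^2=528.97, CA^2=895.13
Sorted: [103.3, 528.97, 895.13]
By sides: Scalene, By angles: Obtuse

Scalene, Obtuse


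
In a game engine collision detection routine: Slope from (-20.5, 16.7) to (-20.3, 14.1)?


slope = (y2-y1)/(x2-x1) = (14.1-16.7)/((-20.3)-(-20.5)) = (-2.6)/0.2 = -13

-13


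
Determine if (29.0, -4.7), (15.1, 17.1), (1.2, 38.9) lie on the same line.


Cross product: (15.1-29)*(38.9-(-4.7)) - (17.1-(-4.7))*(1.2-29)
= 0

Yes, collinear


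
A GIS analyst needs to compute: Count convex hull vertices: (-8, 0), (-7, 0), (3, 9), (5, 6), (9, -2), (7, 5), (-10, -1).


Convex hull vertices (CCW): (-10, -1), (9, -2), (7, 5), (3, 9)
Count = 4

4


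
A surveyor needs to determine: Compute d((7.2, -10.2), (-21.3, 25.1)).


dx=-28.5, dy=35.3
d^2 = (-28.5)^2 + 35.3^2 = 2058.34
d = sqrt(2058.34) = 45.3689

45.3689


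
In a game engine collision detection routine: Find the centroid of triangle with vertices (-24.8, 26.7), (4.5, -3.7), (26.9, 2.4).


Centroid = ((x_A+x_B+x_C)/3, (y_A+y_B+y_C)/3)
= (((-24.8)+4.5+26.9)/3, (26.7+(-3.7)+2.4)/3)
= (2.2, 8.4667)

(2.2, 8.4667)


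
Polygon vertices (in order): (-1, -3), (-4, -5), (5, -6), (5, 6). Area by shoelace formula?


Shoelace sum: ((-1)*(-5) - (-4)*(-3)) + ((-4)*(-6) - 5*(-5)) + (5*6 - 5*(-6)) + (5*(-3) - (-1)*6)
= 93
Area = |93|/2 = 46.5

46.5


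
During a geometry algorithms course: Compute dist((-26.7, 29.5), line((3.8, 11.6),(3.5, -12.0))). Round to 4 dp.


|cross product| = 725.17
|line direction| = sqrt(557.05) = 23.6019
Distance = 725.17/sqrt(557.05) = 30.7251

30.7251


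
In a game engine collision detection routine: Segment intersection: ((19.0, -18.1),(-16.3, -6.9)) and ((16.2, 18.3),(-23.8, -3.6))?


Cross products: d1=1517.32, d2=296.25, d3=-1253.56, d4=-32.49
d1*d2 < 0 and d3*d4 < 0? no

No, they don't intersect


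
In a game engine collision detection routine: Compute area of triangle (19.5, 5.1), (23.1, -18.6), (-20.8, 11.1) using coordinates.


Area = |x_A(y_B-y_C) + x_B(y_C-y_A) + x_C(y_A-y_B)|/2
= |(-579.15) + 138.6 + (-492.96)|/2
= 933.51/2 = 466.755

466.755


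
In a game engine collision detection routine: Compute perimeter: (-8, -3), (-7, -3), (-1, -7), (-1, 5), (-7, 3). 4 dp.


Sides: (-8, -3)->(-7, -3): sqrt(1) = 1, (-7, -3)->(-1, -7): sqrt(52) = 7.211103, (-1, -7)->(-1, 5): sqrt(144) = 12, (-1, 5)->(-7, 3): sqrt(40) = 6.324555, (-7, 3)->(-8, -3): sqrt(37) = 6.082763
Sum = 32.618421
Perimeter = 32.6184

32.6184


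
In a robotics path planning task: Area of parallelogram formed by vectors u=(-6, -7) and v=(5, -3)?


|u x v| = |(-6)*(-3) - (-7)*5|
= |18 - (-35)| = 53

53


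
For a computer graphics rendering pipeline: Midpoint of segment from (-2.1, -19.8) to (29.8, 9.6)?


M = (((-2.1)+29.8)/2, ((-19.8)+9.6)/2)
= (13.85, -5.1)

(13.85, -5.1)


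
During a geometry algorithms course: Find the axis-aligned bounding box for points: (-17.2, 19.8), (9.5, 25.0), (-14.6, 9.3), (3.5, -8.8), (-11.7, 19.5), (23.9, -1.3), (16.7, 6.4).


x range: [-17.2, 23.9]
y range: [-8.8, 25]
Bounding box: (-17.2,-8.8) to (23.9,25)

(-17.2,-8.8) to (23.9,25)


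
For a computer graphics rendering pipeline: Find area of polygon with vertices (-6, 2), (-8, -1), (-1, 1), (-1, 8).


Shoelace sum: ((-6)*(-1) - (-8)*2) + ((-8)*1 - (-1)*(-1)) + ((-1)*8 - (-1)*1) + ((-1)*2 - (-6)*8)
= 52
Area = |52|/2 = 26

26


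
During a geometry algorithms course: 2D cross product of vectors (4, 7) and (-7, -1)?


u x v = u_x*v_y - u_y*v_x = 4*(-1) - 7*(-7)
= (-4) - (-49) = 45

45


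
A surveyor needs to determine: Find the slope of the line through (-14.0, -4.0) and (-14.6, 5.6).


slope = (y2-y1)/(x2-x1) = (5.6-(-4))/((-14.6)-(-14)) = 9.6/(-0.6) = -16

-16


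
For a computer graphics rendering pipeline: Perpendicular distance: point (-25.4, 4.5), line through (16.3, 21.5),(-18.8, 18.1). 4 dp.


|cross product| = 454.92
|line direction| = sqrt(1243.57) = 35.2643
Distance = 454.92/sqrt(1243.57) = 12.9003

12.9003


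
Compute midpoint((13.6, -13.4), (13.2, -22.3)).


M = ((13.6+13.2)/2, ((-13.4)+(-22.3))/2)
= (13.4, -17.85)

(13.4, -17.85)


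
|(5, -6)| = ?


|u| = sqrt(5^2 + (-6)^2) = sqrt(61) = 7.8102

7.8102


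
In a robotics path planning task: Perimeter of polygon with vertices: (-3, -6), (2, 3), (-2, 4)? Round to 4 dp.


Sides: (-3, -6)->(2, 3): sqrt(106) = 10.29563, (2, 3)->(-2, 4): sqrt(17) = 4.123106, (-2, 4)->(-3, -6): sqrt(101) = 10.049876
Sum = 24.468612
Perimeter = 24.4686

24.4686
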